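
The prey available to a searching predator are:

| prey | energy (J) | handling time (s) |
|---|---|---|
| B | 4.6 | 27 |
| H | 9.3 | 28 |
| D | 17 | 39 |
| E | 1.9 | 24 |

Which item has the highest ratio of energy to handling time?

D

Profitability E/h (J/s): B = 4.6/27 = 0.17, H = 9.3/28 = 0.332, D = 17/39 = 0.436, E = 1.9/24 = 0.0792.
Ranked: D > H > B > E.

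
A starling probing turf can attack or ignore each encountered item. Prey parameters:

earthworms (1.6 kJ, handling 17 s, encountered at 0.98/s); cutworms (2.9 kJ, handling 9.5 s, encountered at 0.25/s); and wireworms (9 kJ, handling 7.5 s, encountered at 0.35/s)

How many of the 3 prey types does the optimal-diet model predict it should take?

1

Profitabilities (E/h, kJ/s): wireworms 1.2, cutworms 0.305, earthworms 0.0941. Add prey in this order while the next type's profitability exceeds the intake rate on those already taken.
Rate on top 1: 0.869. cutworms: 0.305 < 0.869 → exclude; stop.
Optimal diet: wireworms — 1 of 3 types.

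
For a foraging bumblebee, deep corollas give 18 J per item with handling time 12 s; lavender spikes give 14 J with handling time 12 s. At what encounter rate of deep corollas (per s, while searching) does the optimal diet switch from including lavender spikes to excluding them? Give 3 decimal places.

Drop lavender spikes once their profitability E₂/h₂ falls below the rate achievable on deep corollas alone: E₂/h₂ = λE₁/(1 + λh₁).
Solve for λ: λE₁h₂ = E₂(1 + λh₁) → λ(E₁h₂ − E₂h₁) = E₂ → λ = E₂/(E₁h₂ − E₂h₁).
λ = 14/(18×12 − 14×12) = 14/48 = 0.2917 per s.

0.292 per s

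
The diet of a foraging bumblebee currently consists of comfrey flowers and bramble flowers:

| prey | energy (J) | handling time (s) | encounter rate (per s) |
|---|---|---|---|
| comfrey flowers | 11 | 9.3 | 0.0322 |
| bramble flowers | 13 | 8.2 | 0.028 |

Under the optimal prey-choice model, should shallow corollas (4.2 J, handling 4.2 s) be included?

Yes

Intake rate on the current diet: R = (0.0322×11 + 0.028×13) / (1 + 0.0322×9.3 + 0.028×8.2) = 0.7182/1.529 = 0.4697 J/s.
shallow corollas: E/h = 4.2/4.2 = 1 J/s.
Since 1 > R, including shallow corollas increases the long-run rate.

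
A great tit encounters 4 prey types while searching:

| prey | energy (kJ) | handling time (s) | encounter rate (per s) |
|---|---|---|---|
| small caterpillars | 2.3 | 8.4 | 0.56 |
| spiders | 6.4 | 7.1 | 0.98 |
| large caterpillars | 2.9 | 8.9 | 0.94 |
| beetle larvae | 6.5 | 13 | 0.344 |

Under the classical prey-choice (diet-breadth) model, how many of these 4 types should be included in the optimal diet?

1

Rank by E/h (kJ/s): spiders 0.901, beetle larvae 0.5, large caterpillars 0.326, small caterpillars 0.274. Include each in turn until the next type's E/h falls below the running intake rate.
Rate on top 1: 0.7881. beetle larvae: 0.5 < 0.7881 → exclude; stop.
Optimal diet: spiders — 1 of 4 types.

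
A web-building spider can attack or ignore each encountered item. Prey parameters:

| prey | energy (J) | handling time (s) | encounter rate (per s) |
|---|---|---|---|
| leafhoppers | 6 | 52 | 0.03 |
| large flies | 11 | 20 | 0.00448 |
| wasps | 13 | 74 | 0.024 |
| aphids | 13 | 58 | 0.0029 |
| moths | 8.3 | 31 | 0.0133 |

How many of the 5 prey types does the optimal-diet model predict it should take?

4

Profitabilities (E/h, J/s): large flies 0.55, moths 0.268, aphids 0.224, wasps 0.176, leafhoppers 0.115. Add prey in this order while the next type's profitability exceeds the intake rate on those already taken.
Rate on top 1: 0.04523. moths: 0.268 > 0.04523 → include.
Rate on top 2: 0.1063. aphids: 0.224 > 0.1063 → include.
Rate on top 3: 0.1182. wasps: 0.176 > 0.1182 → include.
Rate on top 4: 0.1478. leafhoppers: 0.115 < 0.1478 → exclude; stop.
Optimal diet: large flies, moths, aphids, wasps — 4 of 5 types.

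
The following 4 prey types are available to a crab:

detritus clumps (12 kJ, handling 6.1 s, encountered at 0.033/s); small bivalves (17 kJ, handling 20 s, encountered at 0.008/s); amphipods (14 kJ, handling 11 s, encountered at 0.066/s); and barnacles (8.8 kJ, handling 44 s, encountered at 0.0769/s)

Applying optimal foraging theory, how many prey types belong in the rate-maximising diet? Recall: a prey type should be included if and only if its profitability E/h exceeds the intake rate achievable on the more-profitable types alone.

E/h in descending order: detritus clumps 1.97, amphipods 1.27, small bivalves 0.85, barnacles 0.2 kJ/s. The optimal diet is the largest prefix of this list for which every included type satisfies E_i/h_i > R on the types above it.
Rate on top 1: 0.3296. amphipods: 1.27 > 0.3296 → include.
Rate on top 2: 0.6849. small bivalves: 0.85 > 0.6849 → include.
Rate on top 3: 0.6976. barnacles: 0.2 < 0.6976 → exclude; stop.
Optimal diet: detritus clumps, amphipods, small bivalves — 3 of 4 types.

3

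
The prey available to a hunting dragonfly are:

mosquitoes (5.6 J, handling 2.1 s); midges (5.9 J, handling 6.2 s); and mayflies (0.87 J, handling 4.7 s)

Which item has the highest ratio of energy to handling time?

Profitability E/h (J/s): mosquitoes = 5.6/2.1 = 2.67, midges = 5.9/6.2 = 0.952, mayflies = 0.87/4.7 = 0.185.
Ranked: mosquitoes > midges > mayflies.

mosquitoes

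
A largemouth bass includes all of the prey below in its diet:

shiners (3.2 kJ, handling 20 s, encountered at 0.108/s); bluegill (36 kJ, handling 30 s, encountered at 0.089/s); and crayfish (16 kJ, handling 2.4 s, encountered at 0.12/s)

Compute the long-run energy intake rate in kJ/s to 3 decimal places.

0.894 kJ/s

R = (0.108×3.2 + 0.089×36 + 0.12×16) / (1 + 0.108×20 + 0.089×30 + 0.12×2.4) = 5.47/6.118 = 0.894 kJ/s.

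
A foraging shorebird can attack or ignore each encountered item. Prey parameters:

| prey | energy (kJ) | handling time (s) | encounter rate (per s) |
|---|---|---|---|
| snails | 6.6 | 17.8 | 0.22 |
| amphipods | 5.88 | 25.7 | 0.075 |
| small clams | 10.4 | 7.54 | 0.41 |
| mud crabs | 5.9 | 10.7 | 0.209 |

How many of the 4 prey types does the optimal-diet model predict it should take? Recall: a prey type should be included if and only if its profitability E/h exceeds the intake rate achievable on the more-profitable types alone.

E/h in descending order: small clams 1.38, mud crabs 0.551, snails 0.371, amphipods 0.229 kJ/s. The optimal diet is the largest prefix of this list for which every included type satisfies E_i/h_i > R on the types above it.
Rate on top 1: 1.042. mud crabs: 0.551 < 1.042 → exclude; stop.
Optimal diet: small clams — 1 of 4 types.

1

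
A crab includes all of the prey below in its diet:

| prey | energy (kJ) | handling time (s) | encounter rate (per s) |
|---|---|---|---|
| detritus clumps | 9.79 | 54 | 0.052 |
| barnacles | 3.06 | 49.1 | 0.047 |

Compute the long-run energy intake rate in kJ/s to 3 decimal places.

0.107 kJ/s

Energy encountered per unit search time: 0.052×9.79 + 0.047×3.06 = 0.6529 kJ/s.
Handling time per unit search time: 0.052×54 + 0.047×49.1 = 5.116.
Rate = 0.6529/(1 + 5.116) = 0.1068 kJ/s.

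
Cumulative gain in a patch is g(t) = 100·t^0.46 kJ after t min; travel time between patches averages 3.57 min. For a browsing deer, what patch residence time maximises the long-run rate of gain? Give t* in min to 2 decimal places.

3.04 min

Maximise g(t)/(T+t): set derivative to zero → g'(t)(T+t) = g(t).
g'(t) = 0.46·100·t^-0.54. Setting 0.46·100·t^-0.54 = 100·t^0.46/(3.57+t) gives 0.46(3.57+t) = t, so 0.54·t = 0.46×3.57.
t* = 0.46×3.57/0.54 = 3.041 min.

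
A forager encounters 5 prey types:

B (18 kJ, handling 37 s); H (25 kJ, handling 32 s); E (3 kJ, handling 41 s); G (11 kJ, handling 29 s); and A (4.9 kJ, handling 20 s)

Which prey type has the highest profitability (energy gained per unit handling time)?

H

In descending order of E/h:
H: 25/32 = 0.781 kJ/s
B: 18/37 = 0.486 kJ/s
G: 11/29 = 0.379 kJ/s
A: 4.9/20 = 0.245 kJ/s
E: 3/41 = 0.0732 kJ/s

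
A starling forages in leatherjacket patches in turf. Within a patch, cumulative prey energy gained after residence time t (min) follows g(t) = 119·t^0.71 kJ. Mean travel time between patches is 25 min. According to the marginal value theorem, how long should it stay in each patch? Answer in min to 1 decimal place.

Maximise g(t)/(T+t): set derivative to zero → g'(t)(T+t) = g(t).
g'(t) = 0.71·119·t^-0.29. Setting 0.71·119·t^-0.29 = 119·t^0.71/(25+t) gives 0.71(25+t) = t, so 0.29·t = 0.71×25.
t* = 0.71×25/0.29 = 61.21 min.

61.2 min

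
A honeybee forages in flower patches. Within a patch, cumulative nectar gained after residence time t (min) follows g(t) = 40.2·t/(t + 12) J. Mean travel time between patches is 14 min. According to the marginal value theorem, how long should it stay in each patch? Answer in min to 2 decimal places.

12.96 min

By the marginal value theorem, leave when the instantaneous gain rate g'(t) equals the habitat-wide average g(t)/(T + t).
g'(t) = 40.2·12/(t + 12)². Setting 40.2·12/(t+12)² = 40.2t/[(t+12)(14+t)] gives 12(14+t) = t(t+12), so t² = 12×14 = 168.
t* = √168 = 12.96 min.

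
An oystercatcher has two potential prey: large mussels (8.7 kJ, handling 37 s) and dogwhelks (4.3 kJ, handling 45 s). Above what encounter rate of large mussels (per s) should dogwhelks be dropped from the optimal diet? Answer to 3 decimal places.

0.019 per s

At the threshold, the rate on large mussels alone equals the profitability of dogwhelks: λ·8.7/(1 + λ·37) = 4.3/45 = 0.09556.
Rearranging, λ(8.7 − 0.09556×37) = 0.09556, so λ = 0.09556/5.164 = 0.0185 per s.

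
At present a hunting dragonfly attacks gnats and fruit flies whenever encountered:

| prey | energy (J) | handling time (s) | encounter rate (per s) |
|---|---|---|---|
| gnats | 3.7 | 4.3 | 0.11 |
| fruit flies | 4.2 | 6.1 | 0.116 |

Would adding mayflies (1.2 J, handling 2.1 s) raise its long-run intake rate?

On gnats and fruit flies alone, R = ΣλE/(1+Σλh) = 0.8942/2.181 = 0.4101 J/s.
mayflies: E/h = 1.2/2.1 = 0.5714 J/s.
0.5714 > 0.4101, so adding mayflies raises the average — include it.

Yes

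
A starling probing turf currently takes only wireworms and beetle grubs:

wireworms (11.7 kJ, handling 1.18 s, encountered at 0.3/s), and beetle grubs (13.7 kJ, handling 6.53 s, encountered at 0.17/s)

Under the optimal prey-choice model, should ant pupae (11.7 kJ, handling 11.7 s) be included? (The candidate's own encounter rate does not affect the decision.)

Intake rate on the current diet: R = (0.3×11.7 + 0.17×13.7) / (1 + 0.3×1.18 + 0.17×6.53) = 5.839/2.464 = 2.37 kJ/s.
ant pupae: E/h = 11.7/11.7 = 1 kJ/s.
1 < 2.37, so adding ant pupae would lower the average — exclude it.

No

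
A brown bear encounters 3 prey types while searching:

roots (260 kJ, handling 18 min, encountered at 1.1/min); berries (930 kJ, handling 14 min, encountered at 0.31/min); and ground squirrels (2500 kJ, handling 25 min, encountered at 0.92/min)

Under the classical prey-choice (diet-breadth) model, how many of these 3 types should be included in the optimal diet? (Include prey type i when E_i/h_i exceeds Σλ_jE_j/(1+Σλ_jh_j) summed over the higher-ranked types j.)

Profitabilities (E/h, kJ/min): ground squirrels 100, berries 66.4, roots 14.4. Add prey in this order while the next type's profitability exceeds the intake rate on those already taken.
Rate on top 1: 95.83. berries: 66.4 < 95.83 → exclude; stop.
Optimal diet: ground squirrels — 1 of 3 types.

1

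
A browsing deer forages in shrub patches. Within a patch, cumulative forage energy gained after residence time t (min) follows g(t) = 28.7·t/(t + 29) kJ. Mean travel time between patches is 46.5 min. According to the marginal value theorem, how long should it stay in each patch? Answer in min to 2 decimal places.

Optimal t* satisfies g'(t*) = g(t*)/(T + t*).
g'(t) = 28.7·29/(t + 29)². Setting 28.7·29/(t+29)² = 28.7t/[(t+29)(46.5+t)] gives 29(46.5+t) = t(t+29), so t² = 29×46.5 = 1348.
t* = √1348 = 36.72 min.

36.72 min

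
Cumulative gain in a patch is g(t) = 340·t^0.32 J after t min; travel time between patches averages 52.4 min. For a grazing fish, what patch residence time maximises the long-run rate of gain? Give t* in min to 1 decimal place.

24.7 min

Maximise g(t)/(T+t): set derivative to zero → g'(t)(T+t) = g(t).
g'(t) = 0.32·340·t^-0.68. Setting 0.32·340·t^-0.68 = 340·t^0.32/(52.4+t) gives 0.32(52.4+t) = t, so 0.68·t = 0.32×52.4.
t* = 0.32×52.4/0.68 = 24.66 min.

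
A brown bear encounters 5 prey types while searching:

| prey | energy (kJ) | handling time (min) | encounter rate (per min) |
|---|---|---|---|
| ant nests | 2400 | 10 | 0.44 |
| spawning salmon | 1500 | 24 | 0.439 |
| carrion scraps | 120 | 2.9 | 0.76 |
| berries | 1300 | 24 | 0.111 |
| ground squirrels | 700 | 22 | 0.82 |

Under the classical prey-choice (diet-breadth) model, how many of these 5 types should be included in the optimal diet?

1

E/h in descending order: ant nests 240, spawning salmon 62.5, berries 54.2, carrion scraps 41.4, ground squirrels 31.8 kJ/min. The optimal diet is the largest prefix of this list for which every included type satisfies E_i/h_i > R on the types above it.
Rate on top 1: 195.6. spawning salmon: 62.5 < 195.6 → exclude; stop.
Optimal diet: ant nests — 1 of 5 types.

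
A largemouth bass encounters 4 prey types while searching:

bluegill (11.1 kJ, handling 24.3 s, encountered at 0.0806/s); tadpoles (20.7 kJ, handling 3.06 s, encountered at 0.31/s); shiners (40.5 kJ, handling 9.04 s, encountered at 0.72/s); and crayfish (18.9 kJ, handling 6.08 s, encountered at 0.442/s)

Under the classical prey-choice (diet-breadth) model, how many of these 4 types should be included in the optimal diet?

Profitabilities (E/h, kJ/s): tadpoles 6.76, shiners 4.48, crayfish 3.11, bluegill 0.457. Add prey in this order while the next type's profitability exceeds the intake rate on those already taken.
Rate on top 1: 3.293. shiners: 4.48 > 3.293 → include.
Rate on top 2: 4.207. crayfish: 3.11 < 4.207 → exclude; stop.
Optimal diet: tadpoles, shiners — 2 of 4 types.

2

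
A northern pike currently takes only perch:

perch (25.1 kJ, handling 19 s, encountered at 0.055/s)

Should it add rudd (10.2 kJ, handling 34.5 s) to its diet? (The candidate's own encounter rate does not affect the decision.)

On perch alone, R = ΣλE/(1+Σλh) = 1.381/2.045 = 0.6751 kJ/s.
Profitability of rudd: 10.2/34.5 = 0.2957 kJ/s.
Since 0.2957 < R, time spent handling rudd is better spent searching.

No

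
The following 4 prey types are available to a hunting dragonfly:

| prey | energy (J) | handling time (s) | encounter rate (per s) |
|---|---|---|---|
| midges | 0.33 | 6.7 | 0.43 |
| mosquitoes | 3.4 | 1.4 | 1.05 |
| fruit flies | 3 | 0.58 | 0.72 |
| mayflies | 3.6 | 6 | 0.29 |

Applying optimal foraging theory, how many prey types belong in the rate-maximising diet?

Profitabilities (E/h, J/s): fruit flies 5.17, mosquitoes 2.43, mayflies 0.6, midges 0.0493. Add prey in this order while the next type's profitability exceeds the intake rate on those already taken.
Rate on top 1: 1.524. mosquitoes: 2.43 > 1.524 → include.
Rate on top 2: 1.984. mayflies: 0.6 < 1.984 → exclude; stop.
Optimal diet: fruit flies, mosquitoes — 2 of 4 types.

2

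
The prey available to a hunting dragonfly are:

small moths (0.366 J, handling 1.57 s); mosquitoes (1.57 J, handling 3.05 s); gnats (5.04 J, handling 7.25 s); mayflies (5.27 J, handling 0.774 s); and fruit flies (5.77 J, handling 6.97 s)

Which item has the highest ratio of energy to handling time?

In descending order of E/h:
mayflies: 5.27/0.774 = 6.81 J/s
fruit flies: 5.77/6.97 = 0.828 J/s
gnats: 5.04/7.25 = 0.695 J/s
mosquitoes: 1.57/3.05 = 0.515 J/s
small moths: 0.366/1.57 = 0.233 J/s

mayflies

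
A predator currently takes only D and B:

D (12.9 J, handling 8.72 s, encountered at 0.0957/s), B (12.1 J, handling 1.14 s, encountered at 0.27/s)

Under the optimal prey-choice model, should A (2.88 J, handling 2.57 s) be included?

No

Intake rate on the current diet: R = (0.0957×12.9 + 0.27×12.1) / (1 + 0.0957×8.72 + 0.27×1.14) = 4.502/2.142 = 2.101 J/s.
Profitability of A: 2.88/2.57 = 1.121 J/s.
1.121 < 2.101, so adding A would lower the average — exclude it.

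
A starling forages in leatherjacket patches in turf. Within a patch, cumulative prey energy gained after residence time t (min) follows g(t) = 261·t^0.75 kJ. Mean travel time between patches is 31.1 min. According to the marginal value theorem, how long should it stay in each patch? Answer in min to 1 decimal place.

Maximise g(t)/(T+t): set derivative to zero → g'(t)(T+t) = g(t).
g'(t) = 0.75·261·t^-0.25. Setting 0.75·261·t^-0.25 = 261·t^0.75/(31.1+t) gives 0.75(31.1+t) = t, so 0.25·t = 0.75×31.1.
t* = 0.75×31.1/0.25 = 93.3 min.

93.3 min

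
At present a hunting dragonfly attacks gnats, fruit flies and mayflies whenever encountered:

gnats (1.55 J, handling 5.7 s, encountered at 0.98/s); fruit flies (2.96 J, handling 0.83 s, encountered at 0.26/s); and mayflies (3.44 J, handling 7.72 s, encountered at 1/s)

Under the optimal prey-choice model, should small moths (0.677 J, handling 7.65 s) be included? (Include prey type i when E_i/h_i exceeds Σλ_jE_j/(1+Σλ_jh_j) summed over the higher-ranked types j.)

Current rate: (0.98×1.55 + 0.26×2.96 + 1×3.44)/(1 + 0.98×5.7 + 0.26×0.83 + 1×7.72) = 0.3945 J/s.
small moths: E/h = 0.677/7.65 = 0.0885 J/s.
Since 0.0885 < R, time spent handling small moths is better spent searching.

No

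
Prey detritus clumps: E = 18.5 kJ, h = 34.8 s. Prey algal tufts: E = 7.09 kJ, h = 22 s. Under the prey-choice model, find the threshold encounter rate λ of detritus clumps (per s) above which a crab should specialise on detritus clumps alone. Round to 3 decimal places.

0.044 per s

The zero-one rule: include algal tufts iff E₂/h₂ > λE₁/(1+λh₁). Equality gives the switch point.
λE₁h₂ = E₂ + λE₂h₁ ⇒ λ = E₂/(E₁h₂ − E₂h₁) = 7.09/(407 − 246.7) = 0.04424 per s.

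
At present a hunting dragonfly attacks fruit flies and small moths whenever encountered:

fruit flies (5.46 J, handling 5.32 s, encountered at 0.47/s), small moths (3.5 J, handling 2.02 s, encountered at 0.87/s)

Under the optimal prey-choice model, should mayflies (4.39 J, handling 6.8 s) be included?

Current rate: (0.47×5.46 + 0.87×3.5)/(1 + 0.47×5.32 + 0.87×2.02) = 1.067 J/s.
Profitability of mayflies: 4.39/6.8 = 0.6456 J/s.
Since 0.6456 < R, time spent handling mayflies is better spent searching.

No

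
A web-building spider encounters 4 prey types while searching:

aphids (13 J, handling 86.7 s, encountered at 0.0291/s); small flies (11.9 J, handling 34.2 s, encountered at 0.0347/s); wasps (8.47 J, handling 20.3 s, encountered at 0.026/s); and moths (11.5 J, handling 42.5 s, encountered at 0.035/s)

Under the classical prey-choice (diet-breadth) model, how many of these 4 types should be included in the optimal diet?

3

E/h in descending order: wasps 0.417, small flies 0.348, moths 0.271, aphids 0.15 J/s. The optimal diet is the largest prefix of this list for which every included type satisfies E_i/h_i > R on the types above it.
Rate on top 1: 0.1441. small flies: 0.348 > 0.1441 → include.
Rate on top 2: 0.2332. moths: 0.271 > 0.2332 → include.
Rate on top 3: 0.2465. aphids: 0.15 < 0.2465 → exclude; stop.
Optimal diet: wasps, small flies, moths — 3 of 4 types.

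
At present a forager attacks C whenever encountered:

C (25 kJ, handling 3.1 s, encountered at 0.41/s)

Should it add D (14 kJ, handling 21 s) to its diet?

Intake rate on the current diet: R = (0.41×25) / (1 + 0.41×3.1) = 10.25/2.271 = 4.513 kJ/s.
D: E/h = 14/21 = 0.6667 kJ/s.
Since 0.6667 < R, time spent handling D is better spent searching.

No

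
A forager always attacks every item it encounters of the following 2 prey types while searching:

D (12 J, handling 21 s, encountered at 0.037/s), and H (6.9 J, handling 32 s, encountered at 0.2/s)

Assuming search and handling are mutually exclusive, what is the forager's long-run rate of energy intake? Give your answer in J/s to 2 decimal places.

R = (0.037×12 + 0.2×6.9) / (1 + 0.037×21 + 0.2×32) = 1.824/8.177 = 0.2231 J/s.

0.22 J/s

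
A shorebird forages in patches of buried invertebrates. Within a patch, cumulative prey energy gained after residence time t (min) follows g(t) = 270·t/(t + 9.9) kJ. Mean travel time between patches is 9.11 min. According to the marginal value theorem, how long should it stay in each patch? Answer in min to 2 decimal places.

By the marginal value theorem, leave when the instantaneous gain rate g'(t) equals the habitat-wide average g(t)/(T + t).
g'(t) = 270·9.9/(t + 9.9)². Setting 270·9.9/(t+9.9)² = 270t/[(t+9.9)(9.11+t)] gives 9.9(9.11+t) = t(t+9.9), so t² = 9.9×9.11 = 90.19.
t* = √90.19 = 9.497 min.

9.50 min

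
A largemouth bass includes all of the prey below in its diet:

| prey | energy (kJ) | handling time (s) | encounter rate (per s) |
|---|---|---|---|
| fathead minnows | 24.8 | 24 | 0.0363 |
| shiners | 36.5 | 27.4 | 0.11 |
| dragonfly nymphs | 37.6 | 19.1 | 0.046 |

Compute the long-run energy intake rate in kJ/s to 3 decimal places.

R = Σλ_iE_i / (1 + Σλ_ih_i)
Numerator: 0.0363×24.8 + 0.11×36.5 + 0.046×37.6 = 6.645
Denominator: 1 + 0.0363×24 + 0.11×27.4 + 0.046×19.1 = 5.764
R = 6.645/5.764 = 1.153 kJ/s

1.153 kJ/s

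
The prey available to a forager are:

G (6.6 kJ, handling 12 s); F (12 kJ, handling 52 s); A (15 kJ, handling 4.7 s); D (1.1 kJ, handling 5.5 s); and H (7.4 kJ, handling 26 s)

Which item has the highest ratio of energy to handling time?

Profitability E/h (kJ/s): G = 6.6/12 = 0.55, F = 12/52 = 0.231, A = 15/4.7 = 3.19, D = 1.1/5.5 = 0.2, H = 7.4/26 = 0.285.
Ranked: A > G > H > F > D.

A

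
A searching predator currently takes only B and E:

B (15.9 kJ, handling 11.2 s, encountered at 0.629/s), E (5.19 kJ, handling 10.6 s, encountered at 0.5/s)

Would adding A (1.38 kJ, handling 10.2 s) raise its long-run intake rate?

No

Current rate: (0.629×15.9 + 0.5×5.19)/(1 + 0.629×11.2 + 0.5×10.6) = 0.9439 kJ/s.
A: E/h = 1.38/10.2 = 0.1353 kJ/s.
0.1353 < 0.9439, so adding A would lower the average — exclude it.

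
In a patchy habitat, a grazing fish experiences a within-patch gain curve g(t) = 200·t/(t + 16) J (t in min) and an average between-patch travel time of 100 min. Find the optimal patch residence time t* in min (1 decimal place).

Maximise g(t)/(T+t): set derivative to zero → g'(t)(T+t) = g(t).
g'(t) = 200·16/(t + 16)². Setting 200·16/(t+16)² = 200t/[(t+16)(100+t)] gives 16(100+t) = t(t+16), so t² = 16×100 = 1600.
t* = √1600 = 40 min.

40.0 min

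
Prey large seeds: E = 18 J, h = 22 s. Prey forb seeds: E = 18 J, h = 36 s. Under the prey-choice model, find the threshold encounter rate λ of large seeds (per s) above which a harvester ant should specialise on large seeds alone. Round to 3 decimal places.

0.071 per s

Drop forb seeds once their profitability E₂/h₂ falls below the rate achievable on large seeds alone: E₂/h₂ = λE₁/(1 + λh₁).
Solve for λ: λE₁h₂ = E₂(1 + λh₁) → λ(E₁h₂ − E₂h₁) = E₂ → λ = E₂/(E₁h₂ − E₂h₁).
λ = 18/(18×36 − 18×22) = 18/252 = 0.07143 per s.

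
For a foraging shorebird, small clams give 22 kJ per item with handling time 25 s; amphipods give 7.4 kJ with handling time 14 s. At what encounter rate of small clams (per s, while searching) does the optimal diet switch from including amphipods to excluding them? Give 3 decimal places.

At the threshold, the rate on small clams alone equals the profitability of amphipods: λ·22/(1 + λ·25) = 7.4/14 = 0.5286.
Rearranging, λ(22 − 0.5286×25) = 0.5286, so λ = 0.5286/8.786 = 0.06016 per s.

0.060 per s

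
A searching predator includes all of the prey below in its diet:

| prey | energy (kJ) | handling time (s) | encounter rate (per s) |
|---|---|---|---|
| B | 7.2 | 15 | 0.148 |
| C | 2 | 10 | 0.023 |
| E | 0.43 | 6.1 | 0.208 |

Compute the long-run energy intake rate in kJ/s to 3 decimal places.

0.255 kJ/s

R = (0.148×7.2 + 0.023×2 + 0.208×0.43) / (1 + 0.148×15 + 0.023×10 + 0.208×6.1) = 1.201/4.719 = 0.2545 kJ/s.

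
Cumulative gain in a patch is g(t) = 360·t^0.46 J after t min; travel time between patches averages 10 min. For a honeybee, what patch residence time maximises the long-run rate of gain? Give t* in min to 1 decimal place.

By the marginal value theorem, leave when the instantaneous gain rate g'(t) equals the habitat-wide average g(t)/(T + t).
g'(t) = 0.46·360·t^-0.54. Setting 0.46·360·t^-0.54 = 360·t^0.46/(10+t) gives 0.46(10+t) = t, so 0.54·t = 0.46×10.
t* = 0.46×10/0.54 = 8.519 min.

8.5 min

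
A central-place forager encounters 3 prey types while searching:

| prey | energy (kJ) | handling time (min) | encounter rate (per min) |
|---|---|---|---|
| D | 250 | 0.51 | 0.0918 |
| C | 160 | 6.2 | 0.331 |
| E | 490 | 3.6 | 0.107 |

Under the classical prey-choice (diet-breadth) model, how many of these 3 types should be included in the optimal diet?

2

Profitabilities (E/h, kJ/min): D 490, E 136, C 25.8. Add prey in this order while the next type's profitability exceeds the intake rate on those already taken.
Rate on top 1: 21.92. E: 136 > 21.92 → include.
Rate on top 2: 52.64. C: 25.8 < 52.64 → exclude; stop.
Optimal diet: D, E — 2 of 3 types.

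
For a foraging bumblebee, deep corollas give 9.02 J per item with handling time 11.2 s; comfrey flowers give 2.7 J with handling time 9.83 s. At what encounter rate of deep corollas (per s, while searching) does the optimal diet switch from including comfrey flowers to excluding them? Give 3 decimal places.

0.046 per s

At the threshold, the rate on deep corollas alone equals the profitability of comfrey flowers: λ·9.02/(1 + λ·11.2) = 2.7/9.83 = 0.2747.
Rearranging, λ(9.02 − 0.2747×11.2) = 0.2747, so λ = 0.2747/5.944 = 0.04621 per s.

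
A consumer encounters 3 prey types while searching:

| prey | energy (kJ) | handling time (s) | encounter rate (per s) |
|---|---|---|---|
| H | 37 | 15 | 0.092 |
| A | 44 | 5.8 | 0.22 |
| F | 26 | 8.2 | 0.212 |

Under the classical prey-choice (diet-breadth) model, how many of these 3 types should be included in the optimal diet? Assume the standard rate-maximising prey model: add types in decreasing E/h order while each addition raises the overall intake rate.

1

Rank by E/h (kJ/s): A 7.59, F 3.17, H 2.47. Include each in turn until the next type's E/h falls below the running intake rate.
Rate on top 1: 4.253. F: 3.17 < 4.253 → exclude; stop.
Optimal diet: A — 1 of 3 types.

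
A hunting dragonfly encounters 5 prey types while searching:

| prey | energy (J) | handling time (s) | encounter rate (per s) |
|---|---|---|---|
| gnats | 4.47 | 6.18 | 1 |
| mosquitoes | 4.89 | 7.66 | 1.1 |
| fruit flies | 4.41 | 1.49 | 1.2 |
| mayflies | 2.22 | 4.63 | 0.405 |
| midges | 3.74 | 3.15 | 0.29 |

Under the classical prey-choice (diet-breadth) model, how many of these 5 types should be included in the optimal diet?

1

Profitabilities (E/h, J/s): fruit flies 2.96, midges 1.19, gnats 0.723, mosquitoes 0.638, mayflies 0.479. Add prey in this order while the next type's profitability exceeds the intake rate on those already taken.
Rate on top 1: 1.898. midges: 1.19 < 1.898 → exclude; stop.
Optimal diet: fruit flies — 1 of 5 types.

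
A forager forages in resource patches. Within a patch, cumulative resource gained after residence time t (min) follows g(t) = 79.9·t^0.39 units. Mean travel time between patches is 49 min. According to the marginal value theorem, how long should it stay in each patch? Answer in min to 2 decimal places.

31.33 min

Optimal t* satisfies g'(t*) = g(t*)/(T + t*).
g'(t) = 0.39·79.9·t^-0.61. Setting 0.39·79.9·t^-0.61 = 79.9·t^0.39/(49+t) gives 0.39(49+t) = t, so 0.61·t = 0.39×49.
t* = 0.39×49/0.61 = 31.33 min.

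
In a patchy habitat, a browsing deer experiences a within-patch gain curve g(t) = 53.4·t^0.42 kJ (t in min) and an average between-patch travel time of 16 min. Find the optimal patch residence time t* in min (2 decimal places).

11.59 min

By the marginal value theorem, leave when the instantaneous gain rate g'(t) equals the habitat-wide average g(t)/(T + t).
g'(t) = 0.42·53.4·t^-0.58. Setting 0.42·53.4·t^-0.58 = 53.4·t^0.42/(16+t) gives 0.42(16+t) = t, so 0.58·t = 0.42×16.
t* = 0.42×16/0.58 = 11.59 min.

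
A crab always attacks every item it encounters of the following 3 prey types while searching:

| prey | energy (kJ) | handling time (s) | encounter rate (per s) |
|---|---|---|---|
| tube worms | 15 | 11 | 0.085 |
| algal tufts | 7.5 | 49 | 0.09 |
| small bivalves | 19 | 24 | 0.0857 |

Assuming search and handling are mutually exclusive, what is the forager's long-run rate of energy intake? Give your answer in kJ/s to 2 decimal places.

0.43 kJ/s

Energy encountered per unit search time: 0.085×15 + 0.09×7.5 + 0.0857×19 = 3.578 kJ/s.
Handling time per unit search time: 0.085×11 + 0.09×49 + 0.0857×24 = 7.402.
Rate = 3.578/(1 + 7.402) = 0.4259 kJ/s.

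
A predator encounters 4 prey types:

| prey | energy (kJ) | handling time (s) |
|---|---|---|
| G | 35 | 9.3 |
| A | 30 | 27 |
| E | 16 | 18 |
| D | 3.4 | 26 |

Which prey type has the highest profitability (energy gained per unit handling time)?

Profitability E/h (kJ/s): G = 35/9.3 = 3.76, A = 30/27 = 1.11, E = 16/18 = 0.889, D = 3.4/26 = 0.131.
Ranked: G > A > E > D.

G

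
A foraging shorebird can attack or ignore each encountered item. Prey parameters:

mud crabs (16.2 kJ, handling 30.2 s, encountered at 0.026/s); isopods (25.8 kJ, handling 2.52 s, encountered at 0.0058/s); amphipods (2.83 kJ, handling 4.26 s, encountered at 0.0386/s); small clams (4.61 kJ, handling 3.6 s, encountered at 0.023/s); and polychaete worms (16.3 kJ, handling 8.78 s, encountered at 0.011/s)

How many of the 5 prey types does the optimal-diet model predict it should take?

5

Rank by E/h (kJ/s): isopods 10.2, polychaete worms 1.86, small clams 1.28, amphipods 0.664, mud crabs 0.536. Include each in turn until the next type's E/h falls below the running intake rate.
Rate on top 1: 0.1475. polychaete worms: 1.86 > 0.1475 → include.
Rate on top 2: 0.296. small clams: 1.28 > 0.296 → include.
Rate on top 3: 0.3643. amphipods: 0.664 > 0.3643 → include.
Rate on top 4: 0.4006. mud crabs: 0.536 > 0.4006 → include.
Optimal diet: isopods, polychaete worms, small clams, amphipods, mud crabs — 5 of 5 types.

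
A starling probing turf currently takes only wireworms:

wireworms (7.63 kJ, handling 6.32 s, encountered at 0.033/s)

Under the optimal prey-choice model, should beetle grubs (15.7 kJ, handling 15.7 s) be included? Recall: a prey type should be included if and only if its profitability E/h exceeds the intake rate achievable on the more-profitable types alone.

Yes

On wireworms alone, R = ΣλE/(1+Σλh) = 0.2518/1.209 = 0.2083 kJ/s.
Profitability of beetle grubs: 15.7/15.7 = 1 kJ/s.
Since 1 > R, including beetle grubs increases the long-run rate.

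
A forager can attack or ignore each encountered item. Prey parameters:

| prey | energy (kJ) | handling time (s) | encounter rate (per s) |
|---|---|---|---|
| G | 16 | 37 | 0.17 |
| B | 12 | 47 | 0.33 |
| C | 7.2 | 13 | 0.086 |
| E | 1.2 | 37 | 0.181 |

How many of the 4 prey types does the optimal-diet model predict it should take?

2

E/h in descending order: C 0.554, G 0.432, B 0.255, E 0.0324 kJ/s. The optimal diet is the largest prefix of this list for which every included type satisfies E_i/h_i > R on the types above it.
Rate on top 1: 0.2924. G: 0.432 > 0.2924 → include.
Rate on top 2: 0.3971. B: 0.255 < 0.3971 → exclude; stop.
Optimal diet: C, G — 2 of 4 types.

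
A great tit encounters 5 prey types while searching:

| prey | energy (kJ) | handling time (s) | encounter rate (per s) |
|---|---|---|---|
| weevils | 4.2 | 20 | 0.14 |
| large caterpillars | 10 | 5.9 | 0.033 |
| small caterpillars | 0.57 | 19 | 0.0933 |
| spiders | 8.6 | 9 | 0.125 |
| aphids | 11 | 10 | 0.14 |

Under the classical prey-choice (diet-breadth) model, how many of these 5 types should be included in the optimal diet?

Rank by E/h (kJ/s): large caterpillars 1.69, aphids 1.1, spiders 0.956, weevils 0.21, small caterpillars 0.03. Include each in turn until the next type's E/h falls below the running intake rate.
Rate on top 1: 0.2762. aphids: 1.1 > 0.2762 → include.
Rate on top 2: 0.7207. spiders: 0.956 > 0.7207 → include.
Rate on top 3: 0.7917. weevils: 0.21 < 0.7917 → exclude; stop.
Optimal diet: large caterpillars, aphids, spiders — 3 of 5 types.

3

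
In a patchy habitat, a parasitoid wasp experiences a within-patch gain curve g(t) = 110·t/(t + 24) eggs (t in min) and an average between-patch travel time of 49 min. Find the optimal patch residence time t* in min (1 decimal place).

By the marginal value theorem, leave when the instantaneous gain rate g'(t) equals the habitat-wide average g(t)/(T + t).
g'(t) = 110·24/(t + 24)². Setting 110·24/(t+24)² = 110t/[(t+24)(49+t)] gives 24(49+t) = t(t+24), so t² = 24×49 = 1176.
t* = √1176 = 34.29 min.

34.3 min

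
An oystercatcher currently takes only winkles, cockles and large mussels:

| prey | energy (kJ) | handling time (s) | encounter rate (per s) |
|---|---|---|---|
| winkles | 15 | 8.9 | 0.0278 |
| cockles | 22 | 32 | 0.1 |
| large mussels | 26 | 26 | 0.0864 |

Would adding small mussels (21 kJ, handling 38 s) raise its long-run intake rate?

Current rate: (0.0278×15 + 0.1×22 + 0.0864×26)/(1 + 0.0278×8.9 + 0.1×32 + 0.0864×26) = 0.7266 kJ/s.
small mussels: E/h = 21/38 = 0.5526 kJ/s.
Since 0.5526 < R, time spent handling small mussels is better spent searching.

No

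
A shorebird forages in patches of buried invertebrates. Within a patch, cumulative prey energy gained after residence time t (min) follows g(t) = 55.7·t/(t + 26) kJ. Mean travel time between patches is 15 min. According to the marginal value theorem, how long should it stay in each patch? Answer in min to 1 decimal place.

19.7 min

Optimal t* satisfies g'(t*) = g(t*)/(T + t*).
g'(t) = 55.7·26/(t + 26)². Setting 55.7·26/(t+26)² = 55.7t/[(t+26)(15+t)] gives 26(15+t) = t(t+26), so t² = 26×15 = 390.
t* = √390 = 19.75 min.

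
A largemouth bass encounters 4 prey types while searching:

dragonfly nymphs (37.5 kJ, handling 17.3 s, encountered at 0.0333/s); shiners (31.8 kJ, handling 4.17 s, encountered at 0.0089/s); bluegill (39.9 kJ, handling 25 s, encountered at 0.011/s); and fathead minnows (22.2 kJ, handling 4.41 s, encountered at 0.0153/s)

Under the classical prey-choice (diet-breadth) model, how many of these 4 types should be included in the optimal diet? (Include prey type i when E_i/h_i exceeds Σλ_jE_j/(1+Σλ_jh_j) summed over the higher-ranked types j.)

4

E/h in descending order: shiners 7.63, fathead minnows 5.03, dragonfly nymphs 2.17, bluegill 1.6 kJ/s. The optimal diet is the largest prefix of this list for which every included type satisfies E_i/h_i > R on the types above it.
Rate on top 1: 0.2729. fathead minnows: 5.03 > 0.2729 → include.
Rate on top 2: 0.5637. dragonfly nymphs: 2.17 > 0.5637 → include.
Rate on top 3: 1.113. bluegill: 1.6 > 1.113 → include.
Optimal diet: shiners, fathead minnows, dragonfly nymphs, bluegill — 4 of 4 types.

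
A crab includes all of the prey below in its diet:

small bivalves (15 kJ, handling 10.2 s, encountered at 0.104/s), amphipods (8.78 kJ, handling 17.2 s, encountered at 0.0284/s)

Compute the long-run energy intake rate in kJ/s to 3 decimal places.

R = (0.104×15 + 0.0284×8.78) / (1 + 0.104×10.2 + 0.0284×17.2) = 1.809/2.549 = 0.7098 kJ/s.

0.710 kJ/s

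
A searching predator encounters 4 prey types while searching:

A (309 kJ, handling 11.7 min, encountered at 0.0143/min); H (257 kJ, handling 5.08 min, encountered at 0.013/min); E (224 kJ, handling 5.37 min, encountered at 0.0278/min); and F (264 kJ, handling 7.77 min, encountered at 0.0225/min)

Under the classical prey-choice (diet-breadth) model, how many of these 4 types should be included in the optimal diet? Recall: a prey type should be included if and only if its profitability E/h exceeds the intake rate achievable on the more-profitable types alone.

Profitabilities (E/h, kJ/min): H 50.6, E 41.7, F 34, A 26.4. Add prey in this order while the next type's profitability exceeds the intake rate on those already taken.
Rate on top 1: 3.134. E: 41.7 > 3.134 → include.
Rate on top 2: 7.873. F: 34 > 7.873 → include.
Rate on top 3: 11.16. A: 26.4 > 11.16 → include.
Optimal diet: H, E, F, A — 4 of 4 types.

4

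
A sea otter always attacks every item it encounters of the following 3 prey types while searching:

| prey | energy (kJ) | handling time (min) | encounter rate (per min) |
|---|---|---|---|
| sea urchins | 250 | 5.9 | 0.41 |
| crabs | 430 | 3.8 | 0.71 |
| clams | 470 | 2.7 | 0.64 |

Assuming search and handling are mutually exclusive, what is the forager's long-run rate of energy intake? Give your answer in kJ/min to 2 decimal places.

R = (0.41×250 + 0.71×430 + 0.64×470) / (1 + 0.41×5.9 + 0.71×3.8 + 0.64×2.7) = 708.6/7.845 = 90.33 kJ/min.

90.33 kJ/min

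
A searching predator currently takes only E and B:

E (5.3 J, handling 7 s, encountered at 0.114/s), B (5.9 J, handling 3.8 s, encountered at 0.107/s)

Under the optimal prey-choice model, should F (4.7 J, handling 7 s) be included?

Yes

Current rate: (0.114×5.3 + 0.107×5.9)/(1 + 0.114×7 + 0.107×3.8) = 0.5604 J/s.
F: E/h = 4.7/7 = 0.6714 J/s.
0.6714 > 0.5604, so adding F raises the average — include it.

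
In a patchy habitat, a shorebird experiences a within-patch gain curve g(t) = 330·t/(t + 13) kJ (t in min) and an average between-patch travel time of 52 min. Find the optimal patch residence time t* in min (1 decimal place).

By the marginal value theorem, leave when the instantaneous gain rate g'(t) equals the habitat-wide average g(t)/(T + t).
g'(t) = 330·13/(t + 13)². Setting 330·13/(t+13)² = 330t/[(t+13)(52+t)] gives 13(52+t) = t(t+13), so t² = 13×52 = 676.
t* = √676 = 26 min.

26.0 min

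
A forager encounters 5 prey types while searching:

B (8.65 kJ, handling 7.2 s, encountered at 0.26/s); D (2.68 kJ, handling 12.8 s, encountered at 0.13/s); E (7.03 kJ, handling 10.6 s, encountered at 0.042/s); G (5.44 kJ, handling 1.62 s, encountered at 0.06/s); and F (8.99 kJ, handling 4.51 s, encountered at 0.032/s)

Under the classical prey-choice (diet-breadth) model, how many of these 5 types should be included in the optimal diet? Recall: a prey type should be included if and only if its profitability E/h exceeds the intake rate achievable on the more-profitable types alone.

3

E/h in descending order: G 3.36, F 1.99, B 1.2, E 0.663, D 0.209 kJ/s. The optimal diet is the largest prefix of this list for which every included type satisfies E_i/h_i > R on the types above it.
Rate on top 1: 0.2975. F: 1.99 > 0.2975 → include.
Rate on top 2: 0.4946. B: 1.2 > 0.4946 → include.
Rate on top 3: 0.9196. E: 0.663 < 0.9196 → exclude; stop.
Optimal diet: G, F, B — 3 of 5 types.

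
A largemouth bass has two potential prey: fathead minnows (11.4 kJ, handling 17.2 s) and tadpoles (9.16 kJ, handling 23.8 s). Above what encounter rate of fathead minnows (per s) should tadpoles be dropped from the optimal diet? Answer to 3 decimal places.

0.081 per s

Drop tadpoles once their profitability E₂/h₂ falls below the rate achievable on fathead minnows alone: E₂/h₂ = λE₁/(1 + λh₁).
Solve for λ: λE₁h₂ = E₂(1 + λh₁) → λ(E₁h₂ − E₂h₁) = E₂ → λ = E₂/(E₁h₂ − E₂h₁).
λ = 9.16/(11.4×23.8 − 9.16×17.2) = 9.16/113.8 = 0.08051 per s.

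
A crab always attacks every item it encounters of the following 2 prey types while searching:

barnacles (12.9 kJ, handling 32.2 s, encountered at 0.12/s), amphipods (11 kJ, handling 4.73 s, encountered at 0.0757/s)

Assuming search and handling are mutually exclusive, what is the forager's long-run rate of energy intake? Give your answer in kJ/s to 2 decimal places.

R = (0.12×12.9 + 0.0757×11) / (1 + 0.12×32.2 + 0.0757×4.73) = 2.381/5.222 = 0.4559 kJ/s.

0.46 kJ/s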